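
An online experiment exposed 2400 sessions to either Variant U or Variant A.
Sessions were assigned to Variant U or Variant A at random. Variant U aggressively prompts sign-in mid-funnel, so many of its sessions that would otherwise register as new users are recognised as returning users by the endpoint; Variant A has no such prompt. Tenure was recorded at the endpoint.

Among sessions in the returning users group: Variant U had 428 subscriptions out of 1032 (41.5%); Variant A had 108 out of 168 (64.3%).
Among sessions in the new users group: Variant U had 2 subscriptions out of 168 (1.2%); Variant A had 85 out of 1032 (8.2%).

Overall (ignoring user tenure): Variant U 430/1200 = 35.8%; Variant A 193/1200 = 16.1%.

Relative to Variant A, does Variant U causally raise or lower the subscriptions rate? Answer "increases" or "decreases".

User tenure lies on the pathway variant → user tenure → outcome, so adjusting for it blocks the indirect effect. For the total causal effect of variant, use the unadjusted pooled rates.
Pooled: Variant U 35.8% vs Variant A 16.1%; Variant U is higher overall.

increases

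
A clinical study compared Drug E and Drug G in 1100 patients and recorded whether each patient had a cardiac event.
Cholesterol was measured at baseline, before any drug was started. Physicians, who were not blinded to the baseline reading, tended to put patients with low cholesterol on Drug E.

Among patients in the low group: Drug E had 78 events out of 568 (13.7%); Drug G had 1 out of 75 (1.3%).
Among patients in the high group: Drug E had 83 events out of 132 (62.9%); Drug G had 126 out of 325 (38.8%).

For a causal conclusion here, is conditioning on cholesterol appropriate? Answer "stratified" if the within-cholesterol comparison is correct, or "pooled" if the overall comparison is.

Within every cholesterol level Drug G has the lower rate, yet pooled Drug E does — Simpson's reversal.
The imbalance in cholesterol arose from how patients were allocated, not from anything the drug did; and cholesterol independently affects the outcome. The pooled gap is confounded — condition on cholesterol.
Within each level — low: 13.7% vs 1.3%; high: 62.9% vs 38.8% — Drug G is lower every time.

stratified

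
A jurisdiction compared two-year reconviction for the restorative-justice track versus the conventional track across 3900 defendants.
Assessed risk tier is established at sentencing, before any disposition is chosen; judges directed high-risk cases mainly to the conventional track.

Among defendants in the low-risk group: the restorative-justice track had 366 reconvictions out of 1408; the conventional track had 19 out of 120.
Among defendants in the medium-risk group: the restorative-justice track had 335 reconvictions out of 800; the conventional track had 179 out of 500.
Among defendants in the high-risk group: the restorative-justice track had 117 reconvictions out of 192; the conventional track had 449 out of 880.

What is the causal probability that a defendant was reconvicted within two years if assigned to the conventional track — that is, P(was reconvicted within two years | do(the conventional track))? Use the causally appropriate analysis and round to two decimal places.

0.32

Since assessed risk tier is a pre-existing factor (not a product of the disposition) and it affects the outcome on its own, it is a confounder. The stratified rates, not the pooled rate, identify the causal effect.
Standardising the conventional track to the population assessed risk tier mix: 0.392·19/120 + 0.333·179/500 + 0.275·449/880 = 0.322.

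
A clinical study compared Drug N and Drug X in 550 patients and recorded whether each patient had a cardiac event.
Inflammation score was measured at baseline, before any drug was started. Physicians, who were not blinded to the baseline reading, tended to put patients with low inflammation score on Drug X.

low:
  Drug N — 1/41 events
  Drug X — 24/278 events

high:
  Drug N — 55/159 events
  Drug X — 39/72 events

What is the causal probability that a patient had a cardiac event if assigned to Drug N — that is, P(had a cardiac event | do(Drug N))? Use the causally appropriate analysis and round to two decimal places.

0.16

The imbalance in inflammation score arose from how patients were allocated, not from anything the drug did; and inflammation score independently affects the outcome. The pooled gap is confounded — condition on inflammation score.
Standardising Drug N to the population inflammation score mix: 0.580·1/41 + 0.420·55/159 = 0.159.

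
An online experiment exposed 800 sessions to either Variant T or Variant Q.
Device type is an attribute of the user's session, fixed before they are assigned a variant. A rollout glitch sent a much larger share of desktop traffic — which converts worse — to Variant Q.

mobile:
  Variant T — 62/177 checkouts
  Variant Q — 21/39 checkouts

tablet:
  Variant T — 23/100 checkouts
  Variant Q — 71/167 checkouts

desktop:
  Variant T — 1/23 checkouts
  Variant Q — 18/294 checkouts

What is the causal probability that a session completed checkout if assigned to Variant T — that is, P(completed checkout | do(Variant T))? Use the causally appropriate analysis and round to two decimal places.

0.19

The device type-specific comparison favours Variant Q throughout, but the pooled figures favour Variant T. The question is whether to condition on device type.
Device type differs across variants for reasons unrelated to any effect of the variant itself, and it separately predicts the outcome — a classic confounder. We must compare within device type levels.
Standardising Variant T to the population device type mix: 0.270·62/177 + 0.334·23/100 + 0.396·1/23 = 0.189.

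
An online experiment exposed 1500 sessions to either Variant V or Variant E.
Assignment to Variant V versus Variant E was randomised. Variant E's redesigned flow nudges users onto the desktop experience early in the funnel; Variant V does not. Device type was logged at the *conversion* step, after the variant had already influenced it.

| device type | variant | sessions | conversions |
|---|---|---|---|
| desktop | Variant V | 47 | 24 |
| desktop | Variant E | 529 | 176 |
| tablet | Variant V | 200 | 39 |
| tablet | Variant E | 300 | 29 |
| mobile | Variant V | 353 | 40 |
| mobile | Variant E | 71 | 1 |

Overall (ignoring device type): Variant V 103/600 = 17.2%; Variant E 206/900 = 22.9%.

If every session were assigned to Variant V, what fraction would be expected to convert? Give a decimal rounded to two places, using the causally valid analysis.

0.17

Variant V is higher inside every device type stratum but Variant E is higher in aggregate. Whether to stratify depends on how device type relates to the variant.
Because the variant influences device type, device type is a post-treatment mediator, not a confounder. Stratifying on it would bias the estimate; the causal effect is the crude pooled difference.
So P(outcome | do(Variant V)) is just the pooled rate for Variant V: 103/600 = 0.172.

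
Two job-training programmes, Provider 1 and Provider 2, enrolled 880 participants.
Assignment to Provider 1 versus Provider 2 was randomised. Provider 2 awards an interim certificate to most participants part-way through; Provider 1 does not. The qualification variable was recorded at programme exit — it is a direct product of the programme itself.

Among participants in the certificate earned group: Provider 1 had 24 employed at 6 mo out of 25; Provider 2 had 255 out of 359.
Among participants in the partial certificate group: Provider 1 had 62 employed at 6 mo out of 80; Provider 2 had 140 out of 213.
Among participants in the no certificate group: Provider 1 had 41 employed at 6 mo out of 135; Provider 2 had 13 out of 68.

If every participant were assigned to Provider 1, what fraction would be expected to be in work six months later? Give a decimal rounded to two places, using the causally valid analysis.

0.53

Because the programme influences qualification attained during the programme, qualification attained during the programme is a post-treatment mediator, not a confounder. Stratifying on it would bias the estimate; the causal effect is the crude pooled difference.
So P(outcome | do(Provider 1)) is just the pooled rate for Provider 1: 127/240 = 0.529.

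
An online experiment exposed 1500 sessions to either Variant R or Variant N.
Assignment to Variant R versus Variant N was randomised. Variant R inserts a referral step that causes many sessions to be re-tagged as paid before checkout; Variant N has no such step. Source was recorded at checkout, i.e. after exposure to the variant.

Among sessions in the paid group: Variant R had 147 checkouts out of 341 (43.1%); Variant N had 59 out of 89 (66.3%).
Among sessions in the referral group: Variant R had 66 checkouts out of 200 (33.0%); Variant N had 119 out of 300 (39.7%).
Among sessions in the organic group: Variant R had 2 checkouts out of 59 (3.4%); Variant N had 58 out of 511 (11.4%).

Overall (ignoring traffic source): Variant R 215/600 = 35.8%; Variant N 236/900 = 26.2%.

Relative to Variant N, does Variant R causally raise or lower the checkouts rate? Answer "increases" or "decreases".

increases

Variant N is higher inside every traffic source stratum but Variant R is higher in aggregate. Whether to stratify depends on how traffic source relates to the variant.
Traffic source is downstream of the variant. One should not condition on a consequence of treatment, so the overall rates are the right comparison.
Pooled: Variant R 35.8% vs Variant N 26.2%; Variant R is higher overall.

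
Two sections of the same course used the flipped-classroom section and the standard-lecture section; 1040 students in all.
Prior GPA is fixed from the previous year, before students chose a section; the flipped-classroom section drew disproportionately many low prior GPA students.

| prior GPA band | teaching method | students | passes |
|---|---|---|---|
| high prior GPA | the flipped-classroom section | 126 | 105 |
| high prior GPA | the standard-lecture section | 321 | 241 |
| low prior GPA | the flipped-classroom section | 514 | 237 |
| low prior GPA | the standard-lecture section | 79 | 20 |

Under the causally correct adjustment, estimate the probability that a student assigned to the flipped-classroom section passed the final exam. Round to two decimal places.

0.62

The imbalance in prior GPA band arose from how students were allocated, not from anything the teaching method did; and prior GPA band independently affects the outcome. The pooled gap is confounded — condition on prior GPA band.
Standardising the flipped-classroom section to the population prior GPA band mix: 0.430·105/126 + 0.570·237/514 = 0.621.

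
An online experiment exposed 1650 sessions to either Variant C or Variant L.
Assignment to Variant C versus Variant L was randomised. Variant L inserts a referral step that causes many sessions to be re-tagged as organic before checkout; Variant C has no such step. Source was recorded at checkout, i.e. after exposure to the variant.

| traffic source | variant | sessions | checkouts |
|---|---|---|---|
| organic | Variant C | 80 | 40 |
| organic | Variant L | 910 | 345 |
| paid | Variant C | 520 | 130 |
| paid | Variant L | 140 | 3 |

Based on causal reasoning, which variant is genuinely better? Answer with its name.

Variant L

Within every traffic source level Variant C has the higher rate, yet pooled Variant L does — Simpson's reversal.
The distribution of traffic source is itself part of what the variant does — it is an intermediate outcome. Holding it fixed would remove that part of the effect; the total effect is the pooled difference.
Pooled: Variant C 28.3% vs Variant L 33.1%; Variant L is higher overall.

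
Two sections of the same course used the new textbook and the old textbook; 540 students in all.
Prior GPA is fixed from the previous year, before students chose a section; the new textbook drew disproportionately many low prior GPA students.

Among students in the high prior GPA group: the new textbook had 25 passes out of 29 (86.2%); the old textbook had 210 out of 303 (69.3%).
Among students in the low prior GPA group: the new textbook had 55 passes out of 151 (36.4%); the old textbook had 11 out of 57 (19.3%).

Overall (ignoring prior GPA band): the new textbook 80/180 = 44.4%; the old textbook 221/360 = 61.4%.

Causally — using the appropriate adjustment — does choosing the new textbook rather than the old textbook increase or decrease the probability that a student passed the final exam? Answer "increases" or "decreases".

Within every prior GPA band level the new textbook has the higher rate, yet pooled the old textbook does — Simpson's reversal.
Prior GPA band is set before the teaching method has any effect — it is not caused by the teaching method — and it independently drives the outcome. That makes it a confounder, so the causal comparison is within prior GPA band levels.
Within each level — high prior GPA: 86.2% vs 69.3%; low prior GPA: 36.4% vs 19.3% — the new textbook is higher every time.

increases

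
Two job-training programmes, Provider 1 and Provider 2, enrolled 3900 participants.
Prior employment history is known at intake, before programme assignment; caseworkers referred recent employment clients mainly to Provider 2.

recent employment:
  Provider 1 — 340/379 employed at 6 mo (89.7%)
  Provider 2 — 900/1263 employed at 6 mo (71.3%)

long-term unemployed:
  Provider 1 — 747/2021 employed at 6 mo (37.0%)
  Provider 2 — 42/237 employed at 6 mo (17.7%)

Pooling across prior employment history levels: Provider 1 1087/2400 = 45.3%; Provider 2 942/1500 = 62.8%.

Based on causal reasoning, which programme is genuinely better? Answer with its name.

Provider 1

Prior employment history satisfies the back-door criterion: it is not a descendant of the programme, and it blocks the spurious path from programme to outcome. Adjusting for it (i.e., using the within-prior employment history rates) gives the causal effect.
Within each level — recent employment: 89.7% vs 71.3%; long-term unemployed: 37.0% vs 17.7% — Provider 1 is higher every time.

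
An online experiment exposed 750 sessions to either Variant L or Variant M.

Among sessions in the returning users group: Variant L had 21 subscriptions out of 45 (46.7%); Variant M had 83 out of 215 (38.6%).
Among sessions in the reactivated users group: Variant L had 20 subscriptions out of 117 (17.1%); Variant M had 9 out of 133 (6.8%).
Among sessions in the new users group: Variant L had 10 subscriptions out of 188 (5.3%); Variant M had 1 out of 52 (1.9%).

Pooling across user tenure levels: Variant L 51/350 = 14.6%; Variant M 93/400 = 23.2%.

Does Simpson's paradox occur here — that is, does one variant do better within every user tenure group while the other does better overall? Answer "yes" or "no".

yes

Within each user tenure level (returning users 46.7% vs 38.6%; reactivated users 17.1% vs 6.8%; new users 5.3% vs 1.9%), Variant L has the higher rate every time. Pooled: 14.6% vs 23.2% — Variant M has the higher rate overall. The two comparisons disagree.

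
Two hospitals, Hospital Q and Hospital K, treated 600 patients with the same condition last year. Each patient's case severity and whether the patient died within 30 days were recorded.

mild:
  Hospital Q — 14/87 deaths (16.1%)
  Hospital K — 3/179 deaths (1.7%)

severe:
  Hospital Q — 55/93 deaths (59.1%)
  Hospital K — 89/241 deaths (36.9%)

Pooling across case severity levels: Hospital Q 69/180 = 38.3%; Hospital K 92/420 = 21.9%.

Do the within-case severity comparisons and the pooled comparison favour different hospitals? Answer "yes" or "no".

Within each case severity level (mild 16.1% vs 1.7%; severe 59.1% vs 36.9%), Hospital K has the lower rate every time. Pooled: 38.3% vs 21.9% — Hospital K has the lower rate overall. They agree.

no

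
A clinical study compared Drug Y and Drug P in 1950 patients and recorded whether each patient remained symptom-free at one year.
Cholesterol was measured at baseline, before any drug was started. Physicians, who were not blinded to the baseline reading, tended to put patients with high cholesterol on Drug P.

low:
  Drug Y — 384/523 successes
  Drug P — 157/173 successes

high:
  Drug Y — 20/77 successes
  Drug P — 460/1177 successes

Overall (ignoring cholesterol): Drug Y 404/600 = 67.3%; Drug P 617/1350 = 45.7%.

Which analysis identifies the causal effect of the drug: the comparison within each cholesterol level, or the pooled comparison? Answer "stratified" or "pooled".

stratified

Cholesterol satisfies the back-door criterion: it is not a descendant of the drug, and it blocks the spurious path from drug to outcome. Adjusting for it (i.e., using the within-cholesterol rates) gives the causal effect.
Within each level — low: 73.4% vs 90.8%; high: 26.0% vs 39.1% — Drug P is higher every time.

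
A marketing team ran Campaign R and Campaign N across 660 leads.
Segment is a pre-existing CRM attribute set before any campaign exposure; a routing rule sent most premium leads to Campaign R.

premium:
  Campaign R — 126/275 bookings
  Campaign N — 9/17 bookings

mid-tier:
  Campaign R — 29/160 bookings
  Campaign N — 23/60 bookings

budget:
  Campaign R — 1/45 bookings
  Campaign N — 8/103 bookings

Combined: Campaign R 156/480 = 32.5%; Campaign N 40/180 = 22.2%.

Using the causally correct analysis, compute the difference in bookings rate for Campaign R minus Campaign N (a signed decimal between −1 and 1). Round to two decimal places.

-0.11

Within every customer segment level Campaign N has the higher rate, yet pooled Campaign R does — Simpson's reversal.
Customer segment is set before the campaign has any effect — it is not caused by the campaign — and it independently drives the outcome. That makes it a confounder, so the causal comparison is within customer segment levels.
Adjusting over the population distribution of customer segment: 0.442·(0.458−0.529) + 0.333·(0.181−0.383) + 0.224·(0.022−0.078) = -0.111.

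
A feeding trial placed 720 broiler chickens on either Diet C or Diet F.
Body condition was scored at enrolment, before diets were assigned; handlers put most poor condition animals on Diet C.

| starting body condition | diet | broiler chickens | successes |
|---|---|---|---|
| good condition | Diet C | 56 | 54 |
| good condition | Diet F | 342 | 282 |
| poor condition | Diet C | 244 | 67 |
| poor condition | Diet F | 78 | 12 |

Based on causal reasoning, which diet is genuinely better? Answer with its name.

Diet C

Diet C is higher inside every starting body condition stratum but Diet F is higher in aggregate. Whether to stratify depends on how starting body condition relates to the diet.
Starting body condition satisfies the back-door criterion: it is not a descendant of the diet, and it blocks the spurious path from diet to outcome. Adjusting for it (i.e., using the within-starting body condition rates) gives the causal effect.
Within each level — good condition: 96.4% vs 82.5%; poor condition: 27.5% vs 15.4% — Diet C is higher every time.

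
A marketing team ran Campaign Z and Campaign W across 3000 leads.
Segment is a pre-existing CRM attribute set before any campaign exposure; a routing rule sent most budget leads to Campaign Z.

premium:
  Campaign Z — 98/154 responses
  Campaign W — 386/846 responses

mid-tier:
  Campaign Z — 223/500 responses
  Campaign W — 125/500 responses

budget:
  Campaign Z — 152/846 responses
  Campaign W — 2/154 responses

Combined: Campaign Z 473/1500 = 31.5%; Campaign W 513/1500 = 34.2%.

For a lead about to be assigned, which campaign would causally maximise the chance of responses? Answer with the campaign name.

Within every customer segment level Campaign Z has the higher rate, yet pooled Campaign W does — Simpson's reversal.
Customer segment satisfies the back-door criterion: it is not a descendant of the campaign, and it blocks the spurious path from campaign to outcome. Adjusting for it (i.e., using the within-customer segment rates) gives the causal effect.
Within each level — premium: 63.6% vs 45.6%; mid-tier: 44.6% vs 25.0%; budget: 18.0% vs 1.3% — Campaign Z is higher every time.

Campaign Z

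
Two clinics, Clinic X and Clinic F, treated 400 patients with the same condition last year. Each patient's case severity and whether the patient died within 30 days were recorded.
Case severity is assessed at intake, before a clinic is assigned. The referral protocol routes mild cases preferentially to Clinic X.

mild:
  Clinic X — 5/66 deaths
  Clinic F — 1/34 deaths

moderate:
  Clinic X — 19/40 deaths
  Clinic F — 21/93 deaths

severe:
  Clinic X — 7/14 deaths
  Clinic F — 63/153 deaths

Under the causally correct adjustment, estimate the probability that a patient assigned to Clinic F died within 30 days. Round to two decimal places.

The stratified and pooled comparisons disagree (Clinic F wins within each case severity; Clinic X wins overall), so the answer turns on the causal role of case severity.
Since case severity is a pre-existing factor (not a product of the clinic) and it affects the outcome on its own, it is a confounder. The stratified rates, not the pooled rate, identify the causal effect.
Standardising Clinic F to the population case severity mix: 0.250·1/34 + 0.333·21/93 + 0.417·63/153 = 0.254.

0.25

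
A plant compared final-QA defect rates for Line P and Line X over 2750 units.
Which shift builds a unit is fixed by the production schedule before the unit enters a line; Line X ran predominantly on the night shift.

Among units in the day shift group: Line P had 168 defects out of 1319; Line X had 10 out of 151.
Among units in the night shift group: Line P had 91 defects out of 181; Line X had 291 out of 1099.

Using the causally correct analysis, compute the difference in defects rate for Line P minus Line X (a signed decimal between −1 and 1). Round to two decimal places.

Here shift is a common cause — it drives both which line a case falls under and the outcome. The crude comparison mixes populations; the stratum-specific rates are the causally relevant ones.
Adjusting over the population distribution of shift: 0.535·(0.127−0.066) + 0.465·(0.503−0.265) = +0.143.

+0.14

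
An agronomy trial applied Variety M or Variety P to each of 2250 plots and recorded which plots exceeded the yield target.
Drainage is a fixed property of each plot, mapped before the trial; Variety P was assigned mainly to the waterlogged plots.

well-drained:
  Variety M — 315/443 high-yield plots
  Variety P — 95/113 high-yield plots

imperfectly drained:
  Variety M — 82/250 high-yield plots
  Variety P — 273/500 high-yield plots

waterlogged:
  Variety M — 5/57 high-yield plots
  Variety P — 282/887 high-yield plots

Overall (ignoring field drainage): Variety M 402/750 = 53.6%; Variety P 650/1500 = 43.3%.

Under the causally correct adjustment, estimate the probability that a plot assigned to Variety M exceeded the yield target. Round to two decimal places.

0.32

Within every field drainage level Variety P has the higher rate, yet pooled Variety M does — Simpson's reversal.
Field drainage is set before the variety has any effect — it is not caused by the variety — and it independently drives the outcome. That makes it a confounder, so the causal comparison is within field drainage levels.
Standardising Variety M to the population field drainage mix: 0.247·315/443 + 0.333·82/250 + 0.420·5/57 = 0.322.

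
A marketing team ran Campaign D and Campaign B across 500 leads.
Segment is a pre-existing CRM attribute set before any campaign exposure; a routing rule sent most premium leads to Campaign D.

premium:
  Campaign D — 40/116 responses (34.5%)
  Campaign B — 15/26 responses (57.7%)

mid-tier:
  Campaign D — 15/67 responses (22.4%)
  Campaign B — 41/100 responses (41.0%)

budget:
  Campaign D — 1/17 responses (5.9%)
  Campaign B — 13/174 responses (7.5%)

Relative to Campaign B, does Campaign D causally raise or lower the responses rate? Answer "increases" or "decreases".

The customer segment-specific comparison favours Campaign B throughout, but the pooled figures favour Campaign D. The question is whether to condition on customer segment.
Customer segment is set before the campaign has any effect — it is not caused by the campaign — and it independently drives the outcome. That makes it a confounder, so the causal comparison is within customer segment levels.
Within each level — premium: 34.5% vs 57.7%; mid-tier: 22.4% vs 41.0%; budget: 5.9% vs 7.5% — Campaign B is higher every time.

decreases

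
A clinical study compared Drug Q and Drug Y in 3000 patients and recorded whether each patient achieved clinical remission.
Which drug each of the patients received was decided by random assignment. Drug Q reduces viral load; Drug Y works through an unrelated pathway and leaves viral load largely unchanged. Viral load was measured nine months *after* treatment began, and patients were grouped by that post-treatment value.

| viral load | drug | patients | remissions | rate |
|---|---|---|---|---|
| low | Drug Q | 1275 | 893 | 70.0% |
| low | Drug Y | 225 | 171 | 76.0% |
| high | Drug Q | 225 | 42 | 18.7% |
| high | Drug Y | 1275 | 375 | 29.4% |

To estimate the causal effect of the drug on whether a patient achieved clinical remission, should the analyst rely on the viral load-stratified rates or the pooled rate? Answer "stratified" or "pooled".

The viral load-specific comparison favours Drug Y throughout, but the pooled figures favour Drug Q. The question is whether to condition on viral load.
The distribution of viral load is itself part of what the drug does — it is an intermediate outcome. Holding it fixed would remove that part of the effect; the total effect is the pooled difference.
Pooled: Drug Q 62.3% vs Drug Y 36.4%; Drug Q is higher overall.

pooled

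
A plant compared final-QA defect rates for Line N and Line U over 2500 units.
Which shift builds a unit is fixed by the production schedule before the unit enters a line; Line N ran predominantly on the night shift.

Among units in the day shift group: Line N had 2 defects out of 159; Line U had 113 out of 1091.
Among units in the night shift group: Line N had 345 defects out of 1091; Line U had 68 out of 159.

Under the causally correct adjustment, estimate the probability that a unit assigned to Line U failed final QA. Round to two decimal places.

Line N is lower inside every shift stratum but Line U is lower in aggregate. Whether to stratify depends on how shift relates to the line.
Here shift is a common cause — it drives both which line a case falls under and the outcome. The crude comparison mixes populations; the stratum-specific rates are the causally relevant ones.
Standardising Line U to the population shift mix: 0.500·113/1091 + 0.500·68/159 = 0.266.

0.27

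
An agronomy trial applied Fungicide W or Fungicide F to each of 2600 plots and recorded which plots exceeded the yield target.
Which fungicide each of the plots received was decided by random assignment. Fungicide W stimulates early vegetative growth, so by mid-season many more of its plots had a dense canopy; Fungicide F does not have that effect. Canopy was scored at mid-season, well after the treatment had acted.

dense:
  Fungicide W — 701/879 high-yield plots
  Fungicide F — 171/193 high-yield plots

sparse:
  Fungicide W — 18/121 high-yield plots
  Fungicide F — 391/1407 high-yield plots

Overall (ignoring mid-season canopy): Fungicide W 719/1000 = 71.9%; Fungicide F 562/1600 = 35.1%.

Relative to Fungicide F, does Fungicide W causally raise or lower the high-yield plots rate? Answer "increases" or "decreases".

Because the fungicide influences mid-season canopy, mid-season canopy is a post-treatment mediator, not a confounder. Stratifying on it would bias the estimate; the causal effect is the crude pooled difference.
Pooled: Fungicide W 71.9% vs Fungicide F 35.1%; Fungicide W is higher overall.

increases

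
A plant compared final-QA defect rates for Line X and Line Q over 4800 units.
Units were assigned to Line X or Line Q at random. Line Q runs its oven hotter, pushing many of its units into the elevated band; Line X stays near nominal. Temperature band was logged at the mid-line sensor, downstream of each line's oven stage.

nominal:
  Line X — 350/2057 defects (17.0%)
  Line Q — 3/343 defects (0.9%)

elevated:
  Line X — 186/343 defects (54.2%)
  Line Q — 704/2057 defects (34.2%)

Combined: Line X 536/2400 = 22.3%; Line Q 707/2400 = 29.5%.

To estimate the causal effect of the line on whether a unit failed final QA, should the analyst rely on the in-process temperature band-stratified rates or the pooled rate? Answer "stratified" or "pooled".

The in-process temperature band-specific comparison favours Line Q throughout, but the pooled figures favour Line X. The question is whether to condition on in-process temperature band.
In-process temperature band is recorded after the line and is itself shifted by it — it sits on the causal path from line to outcome. Conditioning on a mediator would strip out part of the effect we want; the pooled comparison gives the total causal effect.
Pooled: Line X 22.3% vs Line Q 29.5%; Line X is lower overall.

pooled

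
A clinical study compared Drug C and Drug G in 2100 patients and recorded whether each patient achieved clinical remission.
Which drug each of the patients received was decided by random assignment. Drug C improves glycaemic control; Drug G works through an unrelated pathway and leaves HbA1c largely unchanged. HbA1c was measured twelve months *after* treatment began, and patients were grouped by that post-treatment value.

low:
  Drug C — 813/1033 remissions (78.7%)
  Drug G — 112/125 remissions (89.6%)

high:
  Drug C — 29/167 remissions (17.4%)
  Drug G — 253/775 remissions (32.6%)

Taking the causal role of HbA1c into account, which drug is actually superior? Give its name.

HbA1c lies on the pathway drug → HbA1c → outcome, so adjusting for it blocks the indirect effect. For the total causal effect of drug, use the unadjusted pooled rates.
Pooled: Drug C 70.2% vs Drug G 40.6%; Drug C is higher overall.

Drug C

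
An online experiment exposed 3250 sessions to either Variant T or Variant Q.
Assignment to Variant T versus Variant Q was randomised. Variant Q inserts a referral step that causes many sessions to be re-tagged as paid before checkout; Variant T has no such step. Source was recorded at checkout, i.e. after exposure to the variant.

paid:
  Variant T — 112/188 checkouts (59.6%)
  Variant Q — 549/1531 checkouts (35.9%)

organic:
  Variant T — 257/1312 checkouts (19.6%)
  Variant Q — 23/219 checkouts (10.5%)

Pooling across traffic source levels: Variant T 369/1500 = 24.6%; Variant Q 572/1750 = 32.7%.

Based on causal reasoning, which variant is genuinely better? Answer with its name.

Variant T is higher inside every traffic source stratum but Variant Q is higher in aggregate. Whether to stratify depends on how traffic source relates to the variant.
Traffic source is downstream of the variant. One should not condition on a consequence of treatment, so the overall rates are the right comparison.
Pooled: Variant T 24.6% vs Variant Q 32.7%; Variant Q is higher overall.

Variant Q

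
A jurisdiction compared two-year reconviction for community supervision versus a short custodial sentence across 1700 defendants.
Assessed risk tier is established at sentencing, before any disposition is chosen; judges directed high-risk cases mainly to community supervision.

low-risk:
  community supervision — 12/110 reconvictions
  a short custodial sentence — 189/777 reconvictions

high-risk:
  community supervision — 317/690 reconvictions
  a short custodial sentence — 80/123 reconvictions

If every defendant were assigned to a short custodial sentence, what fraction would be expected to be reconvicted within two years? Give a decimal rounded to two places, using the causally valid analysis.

The assessed risk tier-specific comparison favours community supervision throughout, but the pooled figures favour a short custodial sentence. The question is whether to condition on assessed risk tier.
Here assessed risk tier is a common cause — it drives both which disposition a case falls under and the outcome. The crude comparison mixes populations; the stratum-specific rates are the causally relevant ones.
Standardising a short custodial sentence to the population assessed risk tier mix: 0.522·189/777 + 0.478·80/123 = 0.438.

0.44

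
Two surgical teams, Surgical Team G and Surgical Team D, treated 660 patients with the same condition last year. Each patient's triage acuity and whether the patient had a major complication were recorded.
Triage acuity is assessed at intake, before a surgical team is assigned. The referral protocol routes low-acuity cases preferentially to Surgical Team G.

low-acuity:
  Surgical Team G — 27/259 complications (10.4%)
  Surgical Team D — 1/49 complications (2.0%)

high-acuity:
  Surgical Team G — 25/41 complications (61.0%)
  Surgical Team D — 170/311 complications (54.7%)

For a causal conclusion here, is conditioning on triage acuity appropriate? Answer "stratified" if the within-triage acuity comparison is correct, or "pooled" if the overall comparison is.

The triage acuity-specific comparison favours Surgical Team D throughout, but the pooled figures favour Surgical Team G. The question is whether to condition on triage acuity.
Triage acuity is set before the surgical team has any effect — it is not caused by the surgical team — and it independently drives the outcome. That makes it a confounder, so the causal comparison is within triage acuity levels.
Within each level — low-acuity: 10.4% vs 2.0%; high-acuity: 61.0% vs 54.7% — Surgical Team D is lower every time.

stratified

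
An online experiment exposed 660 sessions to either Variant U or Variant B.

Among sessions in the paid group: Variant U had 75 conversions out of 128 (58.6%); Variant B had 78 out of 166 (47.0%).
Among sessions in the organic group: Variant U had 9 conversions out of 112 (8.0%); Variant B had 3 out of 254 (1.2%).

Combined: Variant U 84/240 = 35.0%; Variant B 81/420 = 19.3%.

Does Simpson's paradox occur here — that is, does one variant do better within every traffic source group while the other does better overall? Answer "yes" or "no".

no

Within each traffic source level (paid 58.6% vs 47.0%; organic 8.0% vs 1.2%), Variant U has the higher rate every time. Pooled: 35.0% vs 19.3% — Variant U has the higher rate overall. They agree.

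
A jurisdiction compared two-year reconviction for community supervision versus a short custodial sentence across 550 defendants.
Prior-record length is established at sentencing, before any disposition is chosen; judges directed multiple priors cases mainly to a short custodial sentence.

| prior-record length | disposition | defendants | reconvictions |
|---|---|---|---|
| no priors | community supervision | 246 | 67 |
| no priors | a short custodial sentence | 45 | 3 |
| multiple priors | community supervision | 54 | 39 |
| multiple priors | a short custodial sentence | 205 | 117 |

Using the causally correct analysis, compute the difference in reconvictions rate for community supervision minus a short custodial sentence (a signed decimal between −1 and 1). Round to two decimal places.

+0.18

Prior-record length is set before the disposition has any effect — it is not caused by the disposition — and it independently drives the outcome. That makes it a confounder, so the causal comparison is within prior-record length levels.
Adjusting over the population distribution of prior-record length: 0.529·(0.272−0.067) + 0.471·(0.722−0.571) = +0.180.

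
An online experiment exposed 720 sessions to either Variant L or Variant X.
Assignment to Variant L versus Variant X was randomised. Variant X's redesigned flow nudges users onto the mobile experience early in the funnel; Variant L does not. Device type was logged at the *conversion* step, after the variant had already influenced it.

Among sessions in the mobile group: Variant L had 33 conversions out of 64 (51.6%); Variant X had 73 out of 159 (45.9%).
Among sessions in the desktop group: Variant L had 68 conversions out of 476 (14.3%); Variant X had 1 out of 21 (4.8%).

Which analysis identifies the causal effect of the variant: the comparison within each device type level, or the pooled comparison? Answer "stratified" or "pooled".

Device type lies on the pathway variant → device type → outcome, so adjusting for it blocks the indirect effect. For the total causal effect of variant, use the unadjusted pooled rates.
Pooled: Variant L 18.7% vs Variant X 41.1%; Variant X is higher overall.

pooled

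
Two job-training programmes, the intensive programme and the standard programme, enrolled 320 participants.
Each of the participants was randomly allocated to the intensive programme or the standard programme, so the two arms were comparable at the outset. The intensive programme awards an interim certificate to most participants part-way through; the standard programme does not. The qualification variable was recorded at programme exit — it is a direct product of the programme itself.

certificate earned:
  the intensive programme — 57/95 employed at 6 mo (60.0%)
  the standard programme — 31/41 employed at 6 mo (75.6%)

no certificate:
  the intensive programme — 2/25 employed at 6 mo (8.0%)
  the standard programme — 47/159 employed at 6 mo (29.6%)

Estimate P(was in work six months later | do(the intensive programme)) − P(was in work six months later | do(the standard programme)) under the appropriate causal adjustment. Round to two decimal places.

The qualification attained during the programme-specific comparison favours the standard programme throughout, but the pooled figures favour the intensive programme. The question is whether to condition on qualification attained during the programme.
Qualification attained during the programme is recorded after the programme and is itself shifted by it — it sits on the causal path from programme to outcome. Conditioning on a mediator would strip out part of the effect we want; the pooled comparison gives the total causal effect.
The causal difference is the pooled difference: 0.492 − 0.390 = +0.102.

+0.10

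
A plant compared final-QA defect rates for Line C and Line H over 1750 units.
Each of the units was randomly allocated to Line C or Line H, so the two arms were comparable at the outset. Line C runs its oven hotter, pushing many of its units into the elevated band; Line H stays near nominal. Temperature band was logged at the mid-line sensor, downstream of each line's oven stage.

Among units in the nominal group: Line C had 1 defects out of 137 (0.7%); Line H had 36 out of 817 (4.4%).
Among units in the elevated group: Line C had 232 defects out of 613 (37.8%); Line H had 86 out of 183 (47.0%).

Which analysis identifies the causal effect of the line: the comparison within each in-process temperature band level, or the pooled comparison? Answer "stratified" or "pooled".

pooled

In-process temperature band lies on the pathway line → in-process temperature band → outcome, so adjusting for it blocks the indirect effect. For the total causal effect of line, use the unadjusted pooled rates.
Pooled: Line C 31.1% vs Line H 12.2%; Line H is lower overall.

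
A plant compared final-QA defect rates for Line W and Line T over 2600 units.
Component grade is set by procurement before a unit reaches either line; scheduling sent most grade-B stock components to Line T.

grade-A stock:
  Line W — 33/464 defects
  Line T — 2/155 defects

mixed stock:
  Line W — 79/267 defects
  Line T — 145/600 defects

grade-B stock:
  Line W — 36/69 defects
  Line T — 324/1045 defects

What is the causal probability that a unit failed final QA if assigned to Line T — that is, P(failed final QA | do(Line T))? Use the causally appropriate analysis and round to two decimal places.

0.22

Component grade is set before the line has any effect — it is not caused by the line — and it independently drives the outcome. That makes it a confounder, so the causal comparison is within component grade levels.
Standardising Line T to the population component grade mix: 0.238·2/155 + 0.333·145/600 + 0.428·324/1045 = 0.217.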